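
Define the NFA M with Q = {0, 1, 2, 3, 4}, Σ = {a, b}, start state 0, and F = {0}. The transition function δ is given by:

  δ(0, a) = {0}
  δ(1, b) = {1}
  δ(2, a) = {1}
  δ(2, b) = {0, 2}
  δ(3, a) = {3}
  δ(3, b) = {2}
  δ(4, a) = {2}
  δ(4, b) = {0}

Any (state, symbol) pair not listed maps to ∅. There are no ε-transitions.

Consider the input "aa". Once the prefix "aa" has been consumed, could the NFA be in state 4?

No

Start in {0}.
Read 'a': {0} → {0}.
Read 'a': {0} → {0}.
State 4 is not in {0}.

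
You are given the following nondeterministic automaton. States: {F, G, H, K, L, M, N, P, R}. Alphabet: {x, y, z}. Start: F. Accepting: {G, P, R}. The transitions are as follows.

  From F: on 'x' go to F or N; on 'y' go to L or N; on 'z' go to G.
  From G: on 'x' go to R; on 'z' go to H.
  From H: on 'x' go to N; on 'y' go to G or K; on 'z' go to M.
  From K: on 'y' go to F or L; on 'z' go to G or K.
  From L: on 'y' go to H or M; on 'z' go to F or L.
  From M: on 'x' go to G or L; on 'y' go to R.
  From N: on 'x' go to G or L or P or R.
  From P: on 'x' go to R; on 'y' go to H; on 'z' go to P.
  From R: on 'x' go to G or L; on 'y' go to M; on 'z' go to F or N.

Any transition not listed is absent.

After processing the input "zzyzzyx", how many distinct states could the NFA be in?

5

Start in {F}.
Read 'z': F→{G}; now {G}.
Read 'z': G→{H}; now {H}.
Read 'y': H→{G, K}; now {G, K}.
Read 'z': G→{H}, K→{G, K}; now {G, H, K}.
Read 'z': G→{H}, H→{M}, K→{G, K}; now {G, H, K, M}.
Read 'y': G→∅, H→{G, K}, K→{F, L}, M→{R}; now {F, G, K, L, R}.
Read 'x': F→{F, N}, G→{R}, K→∅, L→∅, R→{G, L}; now {F, G, L, N, R}.
That set has 5 states.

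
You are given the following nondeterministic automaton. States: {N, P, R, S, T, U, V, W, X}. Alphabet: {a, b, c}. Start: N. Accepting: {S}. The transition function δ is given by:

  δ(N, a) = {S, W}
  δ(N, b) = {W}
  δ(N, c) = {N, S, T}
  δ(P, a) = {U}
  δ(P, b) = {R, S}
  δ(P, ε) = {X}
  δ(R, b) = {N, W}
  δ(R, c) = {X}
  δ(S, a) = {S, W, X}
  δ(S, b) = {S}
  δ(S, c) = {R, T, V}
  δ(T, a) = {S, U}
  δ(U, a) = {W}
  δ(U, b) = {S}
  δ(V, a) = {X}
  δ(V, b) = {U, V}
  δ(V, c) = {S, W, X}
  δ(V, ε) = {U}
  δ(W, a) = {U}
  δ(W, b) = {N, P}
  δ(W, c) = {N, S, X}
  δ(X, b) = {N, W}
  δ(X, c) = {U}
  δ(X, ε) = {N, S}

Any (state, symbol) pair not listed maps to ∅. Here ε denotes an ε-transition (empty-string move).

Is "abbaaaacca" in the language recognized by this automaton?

Start in {N}.
Read 'a': N→{S, W}; now {S, W}.
Read 'b': S→{S}, W→{N, P}; union {N, P, S}; ε-closure = {N, P, S, X}.
Read 'b': N→{W}, P→{R, S}, S→{S}, X→{N, W}; now {N, R, S, W}.
Read 'a': N→{S, W}, R→∅, S→{S, W, X}, W→{U}; union {S, U, W, X}; ε-closure = {N, S, U, W, X}.
Read 'a': N→{S, W}, S→{S, W, X}, U→{W}, W→{U}, X→∅; union {S, U, W, X}; ε-closure = {N, S, U, W, X}.
Read 'a': N→{S, W}, S→{S, W, X}, U→{W}, W→{U}, X→∅; union {S, U, W, X}; ε-closure = {N, S, U, W, X}.
Read 'a': N→{S, W}, S→{S, W, X}, U→{W}, W→{U}, X→∅; union {S, U, W, X}; ε-closure = {N, S, U, W, X}.
Read 'c': N→{N, S, T}, S→{R, T, V}, U→∅, W→{N, S, X}, X→{U}; now {N, R, S, T, U, V, X}.
Read 'c': N→{N, S, T}, R→{X}, S→{R, T, V}, T→∅, U→∅, V→{S, W, X}, X→{U}; now {N, R, S, T, U, V, W, X}.
Read 'a': N→{S, W}, R→∅, S→{S, W, X}, T→{S, U}, U→{W}, V→{X}, W→{U}, X→∅; union {S, U, W, X}; ε-closure = {N, S, U, W, X}.
The final set {N, S, U, W, X} contains the accepting state S.

Yes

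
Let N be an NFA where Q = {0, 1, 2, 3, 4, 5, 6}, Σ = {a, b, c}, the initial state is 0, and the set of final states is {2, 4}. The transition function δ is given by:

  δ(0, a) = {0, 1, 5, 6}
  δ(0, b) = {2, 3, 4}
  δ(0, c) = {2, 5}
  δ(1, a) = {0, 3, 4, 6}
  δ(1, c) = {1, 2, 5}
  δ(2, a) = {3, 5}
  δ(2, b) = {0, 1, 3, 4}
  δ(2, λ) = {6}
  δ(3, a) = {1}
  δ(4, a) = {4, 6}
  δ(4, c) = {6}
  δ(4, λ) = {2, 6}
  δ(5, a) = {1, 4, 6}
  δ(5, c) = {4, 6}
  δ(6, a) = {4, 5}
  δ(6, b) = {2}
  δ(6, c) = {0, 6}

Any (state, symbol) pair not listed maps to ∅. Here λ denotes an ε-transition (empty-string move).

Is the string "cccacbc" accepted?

Start in {0}.
Read 'c': 0→{2, 5}; union {2, 5}; ε-closure = {2, 5, 6}.
Read 'c': 2→∅, 5→{4, 6}, 6→{0, 6}; union {0, 4, 6}; ε-closure = {0, 2, 4, 6}.
Read 'c': 0→{2, 5}, 2→∅, 4→{6}, 6→{0, 6}; now {0, 2, 5, 6}.
Read 'a': 0→{0, 1, 5, 6}, 2→{3, 5}, 5→{1, 4, 6}, 6→{4, 5}; union {0, 1, 3, 4, 5, 6}; ε-closure = {0, 1, 2, 3, 4, 5, 6}.
Read 'c': 0→{2, 5}, 1→{1, 2, 5}, 2→∅, 3→∅, 4→{6}, 5→{4, 6}, 6→{0, 6}; now {0, 1, 2, 4, 5, 6}.
Read 'b': 0→{2, 3, 4}, 1→∅, 2→{0, 1, 3, 4}, 4→∅, 5→∅, 6→{2}; union {0, 1, 2, 3, 4}; ε-closure = {0, 1, 2, 3, 4, 6}.
Read 'c': 0→{2, 5}, 1→{1, 2, 5}, 2→∅, 3→∅, 4→{6}, 6→{0, 6}; now {0, 1, 2, 5, 6}.
The final set {0, 1, 2, 5, 6} contains the accepting state 2.

Yes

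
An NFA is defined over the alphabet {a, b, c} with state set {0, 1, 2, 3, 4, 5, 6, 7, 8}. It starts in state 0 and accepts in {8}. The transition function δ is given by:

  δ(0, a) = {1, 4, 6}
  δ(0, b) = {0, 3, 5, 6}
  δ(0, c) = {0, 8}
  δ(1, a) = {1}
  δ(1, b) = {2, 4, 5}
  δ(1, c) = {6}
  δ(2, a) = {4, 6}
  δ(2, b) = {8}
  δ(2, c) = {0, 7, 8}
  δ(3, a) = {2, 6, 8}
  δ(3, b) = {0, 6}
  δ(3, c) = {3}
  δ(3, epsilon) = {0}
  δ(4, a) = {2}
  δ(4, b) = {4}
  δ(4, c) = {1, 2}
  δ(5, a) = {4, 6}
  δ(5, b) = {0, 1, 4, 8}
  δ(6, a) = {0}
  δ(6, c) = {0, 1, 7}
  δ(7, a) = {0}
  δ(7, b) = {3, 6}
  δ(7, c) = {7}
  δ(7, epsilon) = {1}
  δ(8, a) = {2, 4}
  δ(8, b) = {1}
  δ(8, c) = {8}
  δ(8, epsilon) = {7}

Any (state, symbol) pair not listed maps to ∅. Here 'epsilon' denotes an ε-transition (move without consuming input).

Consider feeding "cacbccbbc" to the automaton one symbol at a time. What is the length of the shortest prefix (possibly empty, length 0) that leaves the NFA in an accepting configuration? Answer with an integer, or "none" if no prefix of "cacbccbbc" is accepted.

Start in {0}.
Read 'c': 0→{0, 8}; union {0, 8}; ε-closure = {0, 1, 7, 8}.
None of the earlier sets intersect F, but {0, 1, 7, 8} does.

1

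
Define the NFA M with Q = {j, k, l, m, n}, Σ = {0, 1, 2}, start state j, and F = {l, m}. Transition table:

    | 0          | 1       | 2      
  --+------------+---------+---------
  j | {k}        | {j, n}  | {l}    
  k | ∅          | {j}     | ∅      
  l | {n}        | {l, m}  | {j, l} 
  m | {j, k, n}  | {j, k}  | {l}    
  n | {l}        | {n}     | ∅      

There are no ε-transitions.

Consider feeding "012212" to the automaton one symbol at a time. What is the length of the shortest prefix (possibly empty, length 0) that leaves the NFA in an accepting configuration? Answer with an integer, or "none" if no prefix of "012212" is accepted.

3

Start in {j}.
Read '0': j→{k}; now {k}.
Read '1': k→{j}; now {j}.
Read '2': j→{l}; now {l}.
None of the earlier sets intersect F, but {l} does.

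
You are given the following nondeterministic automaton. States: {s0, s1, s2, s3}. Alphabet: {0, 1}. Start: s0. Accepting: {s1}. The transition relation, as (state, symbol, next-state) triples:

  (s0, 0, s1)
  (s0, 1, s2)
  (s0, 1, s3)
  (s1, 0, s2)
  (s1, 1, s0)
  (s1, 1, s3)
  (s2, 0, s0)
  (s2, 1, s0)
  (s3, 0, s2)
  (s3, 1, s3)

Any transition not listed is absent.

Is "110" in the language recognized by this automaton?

Start in {s0}.
Read '1': {s0} → {s2, s3}.
Read '1': {s2, s3} → {s0, s3}.
Read '0': {s0, s3} → {s1, s2}.
The final set {s1, s2} contains the accepting state s1.

Yes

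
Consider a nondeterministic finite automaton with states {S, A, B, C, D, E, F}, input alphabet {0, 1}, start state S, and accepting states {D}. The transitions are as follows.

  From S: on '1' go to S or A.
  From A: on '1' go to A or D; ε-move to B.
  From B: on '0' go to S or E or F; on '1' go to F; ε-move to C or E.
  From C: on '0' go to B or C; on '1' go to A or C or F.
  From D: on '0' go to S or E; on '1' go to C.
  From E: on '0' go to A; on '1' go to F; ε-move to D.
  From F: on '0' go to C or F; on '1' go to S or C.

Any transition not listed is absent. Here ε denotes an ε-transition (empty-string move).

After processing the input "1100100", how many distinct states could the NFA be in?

Start in {S}.
Read '1': S→{S, A}; union {S, A}; ε-closure = {S, A, B, C, D, E}.
Read '1': S→{S, A}, A→{A, D}, B→{F}, C→{A, C, F}, D→{C}, E→{F}; union {S, A, C, D, F}; ε-closure = {S, A, B, C, D, E, F}.
Read '0': S→∅, A→∅, B→{S, E, F}, C→{B, C}, D→{S, E}, E→{A}, F→{C, F}; union {S, A, B, C, E, F}; ε-closure = {S, A, B, C, D, E, F}.
Read '0': S→∅, A→∅, B→{S, E, F}, C→{B, C}, D→{S, E}, E→{A}, F→{C, F}; union {S, A, B, C, E, F}; ε-closure = {S, A, B, C, D, E, F}.
Read '1': S→{S, A}, A→{A, D}, B→{F}, C→{A, C, F}, D→{C}, E→{F}, F→{S, C}; union {S, A, C, D, F}; ε-closure = {S, A, B, C, D, E, F}.
Read '0': S→∅, A→∅, B→{S, E, F}, C→{B, C}, D→{S, E}, E→{A}, F→{C, F}; union {S, A, B, C, E, F}; ε-closure = {S, A, B, C, D, E, F}.
Read '0': S→∅, A→∅, B→{S, E, F}, C→{B, C}, D→{S, E}, E→{A}, F→{C, F}; union {S, A, B, C, E, F}; ε-closure = {S, A, B, C, D, E, F}.
That set has 7 states.

7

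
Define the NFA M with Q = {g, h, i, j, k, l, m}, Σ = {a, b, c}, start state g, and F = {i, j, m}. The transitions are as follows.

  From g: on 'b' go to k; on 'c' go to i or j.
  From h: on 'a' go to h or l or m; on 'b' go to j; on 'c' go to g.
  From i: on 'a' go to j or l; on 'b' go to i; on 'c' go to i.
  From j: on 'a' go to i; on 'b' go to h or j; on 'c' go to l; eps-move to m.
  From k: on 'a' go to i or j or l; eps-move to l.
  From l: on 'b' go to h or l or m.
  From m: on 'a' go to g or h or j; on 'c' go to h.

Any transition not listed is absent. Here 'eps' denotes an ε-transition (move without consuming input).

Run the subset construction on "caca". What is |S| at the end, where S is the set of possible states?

Start in {g}.
Read 'c': g→{i, j}; union {i, j}; ε-closure = {i, j, m}.
Read 'a': i→{j, l}, j→{i}, m→{g, h, j}; union {g, h, i, j, l}; ε-closure = {g, h, i, j, l, m}.
Read 'c': g→{i, j}, h→{g}, i→{i}, j→{l}, l→∅, m→{h}; union {g, h, i, j, l}; ε-closure = {g, h, i, j, l, m}.
Read 'a': g→∅, h→{h, l, m}, i→{j, l}, j→{i}, l→∅, m→{g, h, j}; now {g, h, i, j, l, m}.
That set has 6 states.

6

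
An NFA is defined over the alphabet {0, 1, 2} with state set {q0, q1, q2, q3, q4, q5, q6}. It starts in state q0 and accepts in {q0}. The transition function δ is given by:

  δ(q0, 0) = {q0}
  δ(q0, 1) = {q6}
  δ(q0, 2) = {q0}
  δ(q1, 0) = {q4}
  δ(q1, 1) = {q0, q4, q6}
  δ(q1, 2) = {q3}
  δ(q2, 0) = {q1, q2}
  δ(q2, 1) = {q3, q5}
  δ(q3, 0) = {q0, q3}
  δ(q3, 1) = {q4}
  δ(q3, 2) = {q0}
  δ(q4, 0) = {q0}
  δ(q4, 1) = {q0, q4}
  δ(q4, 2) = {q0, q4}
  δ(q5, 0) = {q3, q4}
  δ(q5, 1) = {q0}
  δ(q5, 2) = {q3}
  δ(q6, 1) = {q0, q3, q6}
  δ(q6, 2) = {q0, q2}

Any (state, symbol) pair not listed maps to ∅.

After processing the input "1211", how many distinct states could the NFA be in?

4

Start in {q0}.
Read '1': q0→{q6}; now {q6}.
Read '2': q6→{q0, q2}; now {q0, q2}.
Read '1': q0→{q6}, q2→{q3, q5}; now {q3, q5, q6}.
Read '1': q3→{q4}, q5→{q0}, q6→{q0, q3, q6}; now {q0, q3, q4, q6}.
That set has 4 states.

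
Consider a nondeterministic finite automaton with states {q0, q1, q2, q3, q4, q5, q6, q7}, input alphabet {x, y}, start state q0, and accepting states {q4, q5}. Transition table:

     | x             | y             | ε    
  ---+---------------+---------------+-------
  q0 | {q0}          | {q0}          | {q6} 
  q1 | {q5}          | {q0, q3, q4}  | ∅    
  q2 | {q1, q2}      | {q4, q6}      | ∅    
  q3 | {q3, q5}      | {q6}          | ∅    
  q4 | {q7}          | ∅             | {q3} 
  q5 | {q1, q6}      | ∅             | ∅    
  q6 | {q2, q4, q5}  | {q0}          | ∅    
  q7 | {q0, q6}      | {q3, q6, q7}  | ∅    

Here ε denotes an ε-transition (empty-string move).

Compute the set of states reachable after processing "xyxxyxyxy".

{q0, q3, q4, q6, q7}

Start: ε-closure({q0}) = {q0, q6}.
Read 'x': q0→{q0}, q6→{q2, q4, q5}; union {q0, q2, q4, q5}; ε-closure = {q0, q2, q3, q4, q5, q6}.
Read 'y': q0→{q0}, q2→{q4, q6}, q3→{q6}, q4→∅, q5→∅, q6→{q0}; union {q0, q4, q6}; ε-closure = {q0, q3, q4, q6}.
Read 'x': q0→{q0}, q3→{q3, q5}, q4→{q7}, q6→{q2, q4, q5}; union {q0, q2, q3, q4, q5, q7}; ε-closure = {q0, q2, q3, q4, q5, q6, q7}.
Read 'x': q0→{q0}, q2→{q1, q2}, q3→{q3, q5}, q4→{q7}, q5→{q1, q6}, q6→{q2, q4, q5}, q7→{q0, q6}; now {q0, q1, q2, q3, q4, q5, q6, q7}.
Read 'y': q0→{q0}, q1→{q0, q3, q4}, q2→{q4, q6}, q3→{q6}, q4→∅, q5→∅, q6→{q0}, q7→{q3, q6, q7}; now {q0, q3, q4, q6, q7}.
Read 'x': q0→{q0}, q3→{q3, q5}, q4→{q7}, q6→{q2, q4, q5}, q7→{q0, q6}; now {q0, q2, q3, q4, q5, q6, q7}.
Read 'y': q0→{q0}, q2→{q4, q6}, q3→{q6}, q4→∅, q5→∅, q6→{q0}, q7→{q3, q6, q7}; now {q0, q3, q4, q6, q7}.
Read 'x': q0→{q0}, q3→{q3, q5}, q4→{q7}, q6→{q2, q4, q5}, q7→{q0, q6}; now {q0, q2, q3, q4, q5, q6, q7}.
Read 'y': q0→{q0}, q2→{q4, q6}, q3→{q6}, q4→∅, q5→∅, q6→{q0}, q7→{q3, q6, q7}; now {q0, q3, q4, q6, q7}.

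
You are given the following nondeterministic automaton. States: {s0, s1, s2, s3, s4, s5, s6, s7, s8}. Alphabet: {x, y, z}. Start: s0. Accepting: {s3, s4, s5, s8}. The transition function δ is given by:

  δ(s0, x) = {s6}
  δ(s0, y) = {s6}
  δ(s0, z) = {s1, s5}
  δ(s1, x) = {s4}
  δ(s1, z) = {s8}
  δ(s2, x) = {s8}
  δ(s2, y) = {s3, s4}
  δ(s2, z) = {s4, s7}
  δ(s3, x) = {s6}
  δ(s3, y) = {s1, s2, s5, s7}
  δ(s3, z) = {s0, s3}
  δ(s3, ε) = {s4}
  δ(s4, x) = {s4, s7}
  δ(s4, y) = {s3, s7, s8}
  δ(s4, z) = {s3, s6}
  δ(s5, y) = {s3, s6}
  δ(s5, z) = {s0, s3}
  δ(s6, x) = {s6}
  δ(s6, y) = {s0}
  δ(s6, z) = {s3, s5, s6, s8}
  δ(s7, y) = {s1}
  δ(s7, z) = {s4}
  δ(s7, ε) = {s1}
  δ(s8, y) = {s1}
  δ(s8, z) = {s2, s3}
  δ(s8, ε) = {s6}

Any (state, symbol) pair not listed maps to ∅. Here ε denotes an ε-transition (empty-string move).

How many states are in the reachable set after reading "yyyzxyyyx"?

Start in {s0}.
Read 'y': {s0} → {s6}.
Read 'y': {s6} → {s0}.
Read 'y': {s0} → {s6}.
Read 'z': {s6} → {s3, s4, s5, s6, s8}.
Read 'x': {s3, s4, s5, s6, s8} → {s1, s4, s6, s7}.
Read 'y': {s1, s4, s6, s7} → {s0, s1, s3, s4, s6, s7, s8}.
Read 'y': {s0, s1, s3, s4, s6, s7, s8} → {s0, s1, s2, s3, s4, s5, s6, s7, s8}.
Read 'y': {s0, s1, s2, s3, s4, s5, s6, s7, s8} → {s0, s1, s2, s3, s4, s5, s6, s7, s8}.
Read 'x': {s0, s1, s2, s3, s4, s5, s6, s7, s8} → {s1, s4, s6, s7, s8}.
That set has 5 states.

5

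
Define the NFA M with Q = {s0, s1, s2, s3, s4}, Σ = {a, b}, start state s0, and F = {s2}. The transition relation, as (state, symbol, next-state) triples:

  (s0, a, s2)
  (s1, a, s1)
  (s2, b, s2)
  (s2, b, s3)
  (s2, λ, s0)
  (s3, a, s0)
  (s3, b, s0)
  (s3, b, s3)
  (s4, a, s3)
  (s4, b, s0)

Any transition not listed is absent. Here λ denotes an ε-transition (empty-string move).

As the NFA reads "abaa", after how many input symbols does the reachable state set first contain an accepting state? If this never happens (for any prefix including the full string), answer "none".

Start in {s0}.
Read 'a': {s0} → {s0, s2}.
None of the earlier sets intersect F, but {s0, s2} does.

1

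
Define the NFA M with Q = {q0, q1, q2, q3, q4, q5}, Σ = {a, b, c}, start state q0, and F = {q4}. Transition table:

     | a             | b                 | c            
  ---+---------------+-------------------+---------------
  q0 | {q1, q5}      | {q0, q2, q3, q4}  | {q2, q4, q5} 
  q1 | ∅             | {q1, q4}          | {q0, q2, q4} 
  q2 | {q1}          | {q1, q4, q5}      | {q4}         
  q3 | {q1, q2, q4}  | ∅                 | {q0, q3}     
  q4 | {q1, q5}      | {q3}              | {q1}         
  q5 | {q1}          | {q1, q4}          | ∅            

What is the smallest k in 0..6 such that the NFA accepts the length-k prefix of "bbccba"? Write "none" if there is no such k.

Start in {q0}.
Read 'b': q0→{q0, q2, q3, q4}; now {q0, q2, q3, q4}.
None of the earlier sets intersect F, but {q0, q2, q3, q4} does.

1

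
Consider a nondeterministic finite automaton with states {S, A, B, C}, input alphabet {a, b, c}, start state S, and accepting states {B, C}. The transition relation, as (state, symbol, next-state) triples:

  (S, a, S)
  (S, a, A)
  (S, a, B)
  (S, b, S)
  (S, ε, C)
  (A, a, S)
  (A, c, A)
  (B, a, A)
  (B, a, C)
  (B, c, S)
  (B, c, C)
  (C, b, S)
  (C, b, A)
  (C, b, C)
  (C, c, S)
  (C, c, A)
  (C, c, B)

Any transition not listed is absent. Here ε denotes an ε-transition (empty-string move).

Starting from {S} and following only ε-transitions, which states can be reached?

{S, C}

Begin with {S}.
ε-move S → C; add C.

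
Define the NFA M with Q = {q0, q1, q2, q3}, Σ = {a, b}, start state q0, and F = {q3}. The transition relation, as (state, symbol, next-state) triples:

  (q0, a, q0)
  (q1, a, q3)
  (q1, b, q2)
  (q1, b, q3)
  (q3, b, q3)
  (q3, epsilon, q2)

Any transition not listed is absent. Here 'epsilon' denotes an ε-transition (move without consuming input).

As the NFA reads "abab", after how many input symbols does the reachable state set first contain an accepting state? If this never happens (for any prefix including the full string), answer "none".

Start in {q0}.
Read 'a': {q0} → {q0}.
Read 'b': {q0} → ∅.
The set is empty and remains empty for the remaining 2 symbols.
No reachable set along the way intersects F.

none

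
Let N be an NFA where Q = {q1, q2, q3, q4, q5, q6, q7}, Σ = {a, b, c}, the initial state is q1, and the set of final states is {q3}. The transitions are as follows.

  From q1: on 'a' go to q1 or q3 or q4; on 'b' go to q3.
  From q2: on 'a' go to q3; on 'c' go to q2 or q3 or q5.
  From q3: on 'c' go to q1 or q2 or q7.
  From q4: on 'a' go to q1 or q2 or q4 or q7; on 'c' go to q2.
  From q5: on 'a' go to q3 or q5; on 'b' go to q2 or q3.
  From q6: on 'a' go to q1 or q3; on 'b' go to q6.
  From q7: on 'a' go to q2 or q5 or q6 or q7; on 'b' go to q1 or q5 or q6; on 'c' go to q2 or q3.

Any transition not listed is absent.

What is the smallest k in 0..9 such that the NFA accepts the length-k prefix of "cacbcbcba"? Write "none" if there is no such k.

Start in {q1}.
Read 'c': {q1} → ∅.
The set is empty and remains empty for the remaining 8 symbols.
No reachable set along the way intersects F.

none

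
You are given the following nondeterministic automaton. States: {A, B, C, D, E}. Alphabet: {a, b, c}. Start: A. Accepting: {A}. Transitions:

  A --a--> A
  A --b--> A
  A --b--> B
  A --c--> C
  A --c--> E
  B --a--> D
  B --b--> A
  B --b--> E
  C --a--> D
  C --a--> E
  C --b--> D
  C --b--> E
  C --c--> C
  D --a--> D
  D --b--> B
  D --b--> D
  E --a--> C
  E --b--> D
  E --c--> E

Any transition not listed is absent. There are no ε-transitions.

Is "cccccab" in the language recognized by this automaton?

Start in {A}.
Read 'c': {A} → {C, E}.
Read 'c': {C, E} → {C, E}.
Read 'c': {C, E} → {C, E}.
Read 'c': {C, E} → {C, E}.
Read 'c': {C, E} → {C, E}.
Read 'a': {C, E} → {C, D, E}.
Read 'b': {C, D, E} → {B, D, E}.
The final set {B, D, E} contains no accepting state.

No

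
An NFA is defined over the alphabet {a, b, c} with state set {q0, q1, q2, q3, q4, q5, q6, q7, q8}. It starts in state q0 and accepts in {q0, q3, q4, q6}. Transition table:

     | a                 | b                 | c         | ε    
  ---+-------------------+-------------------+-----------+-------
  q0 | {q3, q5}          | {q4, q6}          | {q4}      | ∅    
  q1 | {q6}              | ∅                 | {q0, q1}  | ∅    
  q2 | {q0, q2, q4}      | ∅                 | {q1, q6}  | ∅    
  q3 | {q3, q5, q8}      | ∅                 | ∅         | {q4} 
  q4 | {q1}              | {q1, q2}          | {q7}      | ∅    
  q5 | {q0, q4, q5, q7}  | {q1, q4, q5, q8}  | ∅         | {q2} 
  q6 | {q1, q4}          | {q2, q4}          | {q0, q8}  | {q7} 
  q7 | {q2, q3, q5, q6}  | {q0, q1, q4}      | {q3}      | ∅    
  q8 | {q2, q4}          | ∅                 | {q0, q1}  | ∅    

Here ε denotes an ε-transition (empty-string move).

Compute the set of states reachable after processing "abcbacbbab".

Start in {q0}.
Read 'a': {q0} → {q2, q3, q4, q5}.
Read 'b': {q2, q3, q4, q5} → {q1, q2, q4, q5, q8}.
Read 'c': {q1, q2, q4, q5, q8} → {q0, q1, q6, q7}.
Read 'b': {q0, q1, q6, q7} → {q0, q1, q2, q4, q6, q7}.
Read 'a': {q0, q1, q2, q4, q6, q7} → {q0, q1, q2, q3, q4, q5, q6, q7}.
Read 'c': {q0, q1, q2, q3, q4, q5, q6, q7} → {q0, q1, q3, q4, q6, q7, q8}.
Read 'b': {q0, q1, q3, q4, q6, q7, q8} → {q0, q1, q2, q4, q6, q7}.
Read 'b': {q0, q1, q2, q4, q6, q7} → {q0, q1, q2, q4, q6, q7}.
Read 'a': {q0, q1, q2, q4, q6, q7} → {q0, q1, q2, q3, q4, q5, q6, q7}.
Read 'b': {q0, q1, q2, q3, q4, q5, q6, q7} → {q0, q1, q2, q4, q5, q6, q7, q8}.

{q0, q1, q2, q4, q5, q6, q7, q8}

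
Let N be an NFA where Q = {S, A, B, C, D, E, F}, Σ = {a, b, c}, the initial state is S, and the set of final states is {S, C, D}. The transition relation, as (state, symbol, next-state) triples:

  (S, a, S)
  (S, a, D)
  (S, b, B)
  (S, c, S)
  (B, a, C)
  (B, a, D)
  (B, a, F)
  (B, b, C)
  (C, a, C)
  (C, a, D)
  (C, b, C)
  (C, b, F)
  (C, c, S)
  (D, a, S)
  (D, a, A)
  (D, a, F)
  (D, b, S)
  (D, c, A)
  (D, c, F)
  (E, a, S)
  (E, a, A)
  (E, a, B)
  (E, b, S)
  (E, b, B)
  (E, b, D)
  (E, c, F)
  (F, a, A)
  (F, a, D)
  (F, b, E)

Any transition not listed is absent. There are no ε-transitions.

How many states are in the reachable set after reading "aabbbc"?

1

Start in {S}.
Read 'a': {S} → {S, D}.
Read 'a': {S, D} → {S, A, D, F}.
Read 'b': {S, A, D, F} → {S, B, E}.
Read 'b': {S, B, E} → {S, B, C, D}.
Read 'b': {S, B, C, D} → {S, B, C, F}.
Read 'c': {S, B, C, F} → {S}.
That set has 1 state.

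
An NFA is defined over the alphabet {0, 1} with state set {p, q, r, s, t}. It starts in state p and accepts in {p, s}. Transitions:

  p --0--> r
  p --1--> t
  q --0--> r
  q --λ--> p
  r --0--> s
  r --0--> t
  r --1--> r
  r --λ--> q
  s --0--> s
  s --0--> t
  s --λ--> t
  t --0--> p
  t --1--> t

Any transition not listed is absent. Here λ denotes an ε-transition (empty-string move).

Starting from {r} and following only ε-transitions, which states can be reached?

Begin with {r}.
ε-move r → q; add q.
ε-move q → p; add p.

{p, q, r}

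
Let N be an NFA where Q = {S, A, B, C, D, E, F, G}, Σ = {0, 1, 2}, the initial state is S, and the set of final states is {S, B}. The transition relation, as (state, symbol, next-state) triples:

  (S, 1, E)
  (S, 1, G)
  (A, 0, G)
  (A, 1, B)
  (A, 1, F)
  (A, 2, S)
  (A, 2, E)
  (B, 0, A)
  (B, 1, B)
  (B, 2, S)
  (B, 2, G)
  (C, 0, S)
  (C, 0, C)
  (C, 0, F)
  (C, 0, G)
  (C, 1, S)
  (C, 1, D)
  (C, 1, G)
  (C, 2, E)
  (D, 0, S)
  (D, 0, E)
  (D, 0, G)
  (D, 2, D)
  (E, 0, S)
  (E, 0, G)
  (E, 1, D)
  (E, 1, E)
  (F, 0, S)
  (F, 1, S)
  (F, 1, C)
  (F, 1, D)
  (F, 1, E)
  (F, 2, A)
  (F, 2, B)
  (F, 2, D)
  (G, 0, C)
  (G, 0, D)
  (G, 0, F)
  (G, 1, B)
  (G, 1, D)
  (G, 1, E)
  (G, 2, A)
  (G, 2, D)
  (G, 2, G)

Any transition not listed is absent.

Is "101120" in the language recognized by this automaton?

Yes

Start in {S}.
Read '1': {S} → {E, G}.
Read '0': {E, G} → {S, C, D, F, G}.
Read '1': {S, C, D, F, G} → {S, B, C, D, E, G}.
Read '1': {S, B, C, D, E, G} → {S, B, D, E, G}.
Read '2': {S, B, D, E, G} → {S, A, D, G}.
Read '0': {S, A, D, G} → {S, C, D, E, F, G}.
The final set {S, C, D, E, F, G} contains the accepting state S.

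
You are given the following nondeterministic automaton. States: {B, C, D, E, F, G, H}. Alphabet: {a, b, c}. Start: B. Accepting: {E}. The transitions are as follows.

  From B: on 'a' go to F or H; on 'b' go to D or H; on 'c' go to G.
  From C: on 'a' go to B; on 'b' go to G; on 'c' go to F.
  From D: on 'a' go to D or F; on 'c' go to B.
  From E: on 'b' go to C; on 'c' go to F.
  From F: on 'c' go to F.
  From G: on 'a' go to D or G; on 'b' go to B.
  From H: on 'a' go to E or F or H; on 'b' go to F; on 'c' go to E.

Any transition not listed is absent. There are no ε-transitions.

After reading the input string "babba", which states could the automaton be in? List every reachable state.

{D, G}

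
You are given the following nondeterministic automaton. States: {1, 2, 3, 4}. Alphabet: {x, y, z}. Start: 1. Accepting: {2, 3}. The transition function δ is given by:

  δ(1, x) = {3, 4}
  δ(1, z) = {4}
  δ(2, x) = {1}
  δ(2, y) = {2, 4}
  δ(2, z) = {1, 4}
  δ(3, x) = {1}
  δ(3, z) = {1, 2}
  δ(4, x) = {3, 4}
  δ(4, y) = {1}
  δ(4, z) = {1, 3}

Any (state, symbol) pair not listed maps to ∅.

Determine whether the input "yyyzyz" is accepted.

Start in {1}.
Read 'y': {1} → ∅.
The set is empty and remains empty for the remaining 5 symbols.
The final set ∅ contains no accepting state.

No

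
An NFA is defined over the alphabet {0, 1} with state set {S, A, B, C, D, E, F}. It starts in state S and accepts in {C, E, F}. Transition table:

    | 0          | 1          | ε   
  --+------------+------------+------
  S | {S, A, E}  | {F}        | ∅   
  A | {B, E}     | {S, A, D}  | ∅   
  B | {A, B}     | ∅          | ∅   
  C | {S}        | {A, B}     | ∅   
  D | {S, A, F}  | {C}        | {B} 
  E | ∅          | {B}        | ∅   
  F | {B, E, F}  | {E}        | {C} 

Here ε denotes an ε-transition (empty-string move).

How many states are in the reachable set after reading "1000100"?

Start in {S}.
Read '1': {S} → {C, F}.
Read '0': {C, F} → {S, B, C, E, F}.
Read '0': {S, B, C, E, F} → {S, A, B, C, E, F}.
Read '0': {S, A, B, C, E, F} → {S, A, B, C, E, F}.
Read '1': {S, A, B, C, E, F} → {S, A, B, C, D, E, F}.
Read '0': {S, A, B, C, D, E, F} → {S, A, B, C, E, F}.
Read '0': {S, A, B, C, E, F} → {S, A, B, C, E, F}.
That set has 6 states.

6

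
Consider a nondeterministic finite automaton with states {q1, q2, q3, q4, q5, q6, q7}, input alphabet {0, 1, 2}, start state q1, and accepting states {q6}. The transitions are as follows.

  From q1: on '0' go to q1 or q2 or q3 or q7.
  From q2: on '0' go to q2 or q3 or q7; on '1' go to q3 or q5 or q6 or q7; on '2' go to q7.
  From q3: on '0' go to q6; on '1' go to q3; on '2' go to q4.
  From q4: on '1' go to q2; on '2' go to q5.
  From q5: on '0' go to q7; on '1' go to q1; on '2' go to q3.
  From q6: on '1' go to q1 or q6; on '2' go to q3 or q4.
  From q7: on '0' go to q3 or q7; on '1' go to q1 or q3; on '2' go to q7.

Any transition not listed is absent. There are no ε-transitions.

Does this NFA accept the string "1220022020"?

No

Start in {q1}.
Read '1': q1→∅; now ∅.
The set is empty and remains empty for the remaining 9 symbols.
The final set ∅ contains no accepting state.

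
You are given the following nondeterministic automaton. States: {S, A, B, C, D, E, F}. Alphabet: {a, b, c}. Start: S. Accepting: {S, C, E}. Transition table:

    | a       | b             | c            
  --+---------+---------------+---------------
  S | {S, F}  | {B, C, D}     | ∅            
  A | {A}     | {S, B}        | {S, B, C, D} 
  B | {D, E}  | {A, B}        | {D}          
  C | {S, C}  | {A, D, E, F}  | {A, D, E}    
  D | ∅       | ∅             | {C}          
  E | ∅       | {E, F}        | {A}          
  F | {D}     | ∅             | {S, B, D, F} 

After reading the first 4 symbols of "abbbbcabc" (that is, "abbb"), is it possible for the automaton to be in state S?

Yes

Start in {S}.
Read 'a': S→{S, F}; now {S, F}.
Read 'b': S→{B, C, D}, F→∅; now {B, C, D}.
Read 'b': B→{A, B}, C→{A, D, E, F}, D→∅; now {A, B, D, E, F}.
Read 'b': A→{S, B}, B→{A, B}, D→∅, E→{E, F}, F→∅; now {S, A, B, E, F}.
State S is in {S, A, B, E, F}.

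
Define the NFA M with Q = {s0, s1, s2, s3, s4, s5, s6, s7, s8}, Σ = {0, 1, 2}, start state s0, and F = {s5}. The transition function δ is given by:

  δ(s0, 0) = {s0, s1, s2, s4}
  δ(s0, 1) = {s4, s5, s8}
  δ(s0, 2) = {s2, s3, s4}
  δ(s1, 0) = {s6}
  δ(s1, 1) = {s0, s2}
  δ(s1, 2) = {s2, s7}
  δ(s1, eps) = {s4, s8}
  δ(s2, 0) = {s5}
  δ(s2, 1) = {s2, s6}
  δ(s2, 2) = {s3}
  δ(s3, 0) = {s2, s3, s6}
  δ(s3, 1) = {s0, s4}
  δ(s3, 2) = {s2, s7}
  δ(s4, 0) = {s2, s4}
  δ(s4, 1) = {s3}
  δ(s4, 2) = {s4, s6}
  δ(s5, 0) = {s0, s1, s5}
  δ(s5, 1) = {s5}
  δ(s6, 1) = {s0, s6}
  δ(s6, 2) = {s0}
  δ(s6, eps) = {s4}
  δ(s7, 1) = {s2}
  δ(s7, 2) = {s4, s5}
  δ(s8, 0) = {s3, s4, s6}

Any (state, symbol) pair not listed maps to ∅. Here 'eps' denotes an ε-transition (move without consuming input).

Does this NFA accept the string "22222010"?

Yes

Start in {s0}.
Read '2': {s0} → {s2, s3, s4}.
Read '2': {s2, s3, s4} → {s2, s3, s4, s6, s7}.
Read '2': {s2, s3, s4, s6, s7} → {s0, s2, s3, s4, s5, s6, s7}.
Read '2': {s0, s2, s3, s4, s5, s6, s7} → {s0, s2, s3, s4, s5, s6, s7}.
Read '2': {s0, s2, s3, s4, s5, s6, s7} → {s0, s2, s3, s4, s5, s6, s7}.
Read '0': {s0, s2, s3, s4, s5, s6, s7} → {s0, s1, s2, s3, s4, s5, s6, s8}.
Read '1': {s0, s1, s2, s3, s4, s5, s6, s8} → {s0, s2, s3, s4, s5, s6, s8}.
Read '0': {s0, s2, s3, s4, s5, s6, s8} → {s0, s1, s2, s3, s4, s5, s6, s8}.
The final set {s0, s1, s2, s3, s4, s5, s6, s8} contains the accepting state s5.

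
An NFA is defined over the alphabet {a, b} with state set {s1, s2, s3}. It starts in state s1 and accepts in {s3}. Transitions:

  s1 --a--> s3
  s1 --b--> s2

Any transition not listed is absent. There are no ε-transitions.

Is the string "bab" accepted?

Start in {s1}.
Read 'b': {s1} → {s2}.
Read 'a': {s2} → ∅.
The set is empty and remains empty for the remaining 1 symbol.
The final set ∅ contains no accepting state.

No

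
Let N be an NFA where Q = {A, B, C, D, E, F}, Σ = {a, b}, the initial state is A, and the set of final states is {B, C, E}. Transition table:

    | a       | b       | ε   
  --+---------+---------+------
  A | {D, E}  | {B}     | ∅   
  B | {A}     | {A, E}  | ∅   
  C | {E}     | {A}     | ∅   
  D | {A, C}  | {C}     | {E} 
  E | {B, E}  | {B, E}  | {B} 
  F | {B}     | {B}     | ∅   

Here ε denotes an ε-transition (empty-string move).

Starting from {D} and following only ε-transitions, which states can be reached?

Begin with {D}.
ε-move D → E; add E.
ε-move E → B; add B.

{B, D, E}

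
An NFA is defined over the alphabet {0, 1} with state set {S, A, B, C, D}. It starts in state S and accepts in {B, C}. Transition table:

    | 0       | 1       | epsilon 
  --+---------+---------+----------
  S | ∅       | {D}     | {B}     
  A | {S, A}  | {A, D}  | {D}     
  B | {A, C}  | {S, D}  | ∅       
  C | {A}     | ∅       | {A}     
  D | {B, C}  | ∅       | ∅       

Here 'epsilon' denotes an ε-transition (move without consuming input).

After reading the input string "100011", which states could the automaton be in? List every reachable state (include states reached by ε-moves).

{S, A, B, D}

Start: ε-closure({S}) = {S, B}.
Read '1': {S, B} → {S, B, D}.
Read '0': {S, B, D} → {A, B, C, D}.
Read '0': {A, B, C, D} → {S, A, B, C, D}.
Read '0': {S, A, B, C, D} → {S, A, B, C, D}.
Read '1': {S, A, B, C, D} → {S, A, B, D}.
Read '1': {S, A, B, D} → {S, A, B, D}.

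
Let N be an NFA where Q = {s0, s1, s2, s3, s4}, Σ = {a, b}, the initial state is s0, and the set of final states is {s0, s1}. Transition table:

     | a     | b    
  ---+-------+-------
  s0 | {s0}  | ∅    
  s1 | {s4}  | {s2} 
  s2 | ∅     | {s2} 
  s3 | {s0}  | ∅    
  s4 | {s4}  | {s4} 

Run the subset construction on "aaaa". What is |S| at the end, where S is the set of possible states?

Start in {s0}.
Read 'a': s0→{s0}; now {s0}.
Read 'a': s0→{s0}; now {s0}.
Read 'a': s0→{s0}; now {s0}.
Read 'a': s0→{s0}; now {s0}.
That set has 1 state.

1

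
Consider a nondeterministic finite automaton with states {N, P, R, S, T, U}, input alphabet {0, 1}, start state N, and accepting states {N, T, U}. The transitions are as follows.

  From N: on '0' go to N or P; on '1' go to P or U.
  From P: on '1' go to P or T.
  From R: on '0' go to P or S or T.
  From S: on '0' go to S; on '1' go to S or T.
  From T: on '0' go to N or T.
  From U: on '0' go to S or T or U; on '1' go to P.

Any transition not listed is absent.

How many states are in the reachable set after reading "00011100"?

3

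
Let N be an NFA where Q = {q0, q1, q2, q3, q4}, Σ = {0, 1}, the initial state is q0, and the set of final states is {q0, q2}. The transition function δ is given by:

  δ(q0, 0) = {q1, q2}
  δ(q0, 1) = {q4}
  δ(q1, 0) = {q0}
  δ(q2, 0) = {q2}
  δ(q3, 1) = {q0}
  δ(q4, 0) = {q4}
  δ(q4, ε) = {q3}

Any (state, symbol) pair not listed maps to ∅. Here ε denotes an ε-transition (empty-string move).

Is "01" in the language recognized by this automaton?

No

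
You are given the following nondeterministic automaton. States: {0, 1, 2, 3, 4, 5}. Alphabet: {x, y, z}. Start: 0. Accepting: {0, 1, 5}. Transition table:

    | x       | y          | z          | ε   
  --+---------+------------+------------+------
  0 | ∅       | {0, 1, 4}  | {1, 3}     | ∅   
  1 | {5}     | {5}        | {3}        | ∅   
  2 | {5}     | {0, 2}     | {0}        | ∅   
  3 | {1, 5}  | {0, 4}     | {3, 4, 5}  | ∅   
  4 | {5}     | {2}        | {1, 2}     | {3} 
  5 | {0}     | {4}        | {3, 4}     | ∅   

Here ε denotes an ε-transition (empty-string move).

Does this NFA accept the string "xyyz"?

No

Start in {0}.
Read 'x': {0} → ∅.
The set is empty and remains empty for the remaining 3 symbols.
The final set ∅ contains no accepting state.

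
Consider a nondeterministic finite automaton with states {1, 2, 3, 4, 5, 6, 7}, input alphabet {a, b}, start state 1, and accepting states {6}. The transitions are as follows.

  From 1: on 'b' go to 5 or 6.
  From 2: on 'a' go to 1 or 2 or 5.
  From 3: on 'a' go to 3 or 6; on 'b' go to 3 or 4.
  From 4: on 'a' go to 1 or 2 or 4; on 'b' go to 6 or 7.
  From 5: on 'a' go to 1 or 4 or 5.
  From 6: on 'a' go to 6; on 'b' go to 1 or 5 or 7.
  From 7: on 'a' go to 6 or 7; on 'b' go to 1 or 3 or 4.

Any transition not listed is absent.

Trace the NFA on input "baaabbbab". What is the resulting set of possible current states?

{1, 3, 4, 5, 6, 7}

Start in {1}.
Read 'b': {1} → {5, 6}.
Read 'a': {5, 6} → {1, 4, 5, 6}.
Read 'a': {1, 4, 5, 6} → {1, 2, 4, 5, 6}.
Read 'a': {1, 2, 4, 5, 6} → {1, 2, 4, 5, 6}.
Read 'b': {1, 2, 4, 5, 6} → {1, 5, 6, 7}.
Read 'b': {1, 5, 6, 7} → {1, 3, 4, 5, 6, 7}.
Read 'b': {1, 3, 4, 5, 6, 7} → {1, 3, 4, 5, 6, 7}.
Read 'a': {1, 3, 4, 5, 6, 7} → {1, 2, 3, 4, 5, 6, 7}.
Read 'b': {1, 2, 3, 4, 5, 6, 7} → {1, 3, 4, 5, 6, 7}.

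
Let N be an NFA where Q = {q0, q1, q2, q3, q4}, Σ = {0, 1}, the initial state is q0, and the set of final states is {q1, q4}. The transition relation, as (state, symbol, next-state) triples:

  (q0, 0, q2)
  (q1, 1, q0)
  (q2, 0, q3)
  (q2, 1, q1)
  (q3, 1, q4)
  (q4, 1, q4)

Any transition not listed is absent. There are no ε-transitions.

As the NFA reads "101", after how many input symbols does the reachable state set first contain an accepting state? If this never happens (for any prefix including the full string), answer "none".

none

Start in {q0}.
Read '1': q0→∅; now ∅.
The set is empty and remains empty for the remaining 2 symbols.
No reachable set along the way intersects F.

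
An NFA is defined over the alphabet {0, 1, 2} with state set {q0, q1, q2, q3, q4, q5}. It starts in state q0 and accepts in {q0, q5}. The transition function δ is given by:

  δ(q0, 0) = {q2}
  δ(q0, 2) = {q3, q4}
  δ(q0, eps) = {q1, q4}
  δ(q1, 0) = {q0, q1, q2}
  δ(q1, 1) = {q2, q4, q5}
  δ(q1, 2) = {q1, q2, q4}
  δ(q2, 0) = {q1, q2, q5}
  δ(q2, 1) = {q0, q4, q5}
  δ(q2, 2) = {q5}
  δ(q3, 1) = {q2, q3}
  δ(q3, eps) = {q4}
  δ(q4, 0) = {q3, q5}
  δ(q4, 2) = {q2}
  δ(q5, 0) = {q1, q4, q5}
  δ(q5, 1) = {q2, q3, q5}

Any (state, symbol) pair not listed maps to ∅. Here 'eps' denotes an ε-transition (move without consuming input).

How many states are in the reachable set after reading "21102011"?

6

Start: ε-closure({q0}) = {q0, q1, q4}.
Read '2': {q0, q1, q4} → {q1, q2, q3, q4}.
Read '1': {q1, q2, q3, q4} → {q0, q1, q2, q3, q4, q5}.
Read '1': {q0, q1, q2, q3, q4, q5} → {q0, q1, q2, q3, q4, q5}.
Read '0': {q0, q1, q2, q3, q4, q5} → {q0, q1, q2, q3, q4, q5}.
Read '2': {q0, q1, q2, q3, q4, q5} → {q1, q2, q3, q4, q5}.
Read '0': {q1, q2, q3, q4, q5} → {q0, q1, q2, q3, q4, q5}.
Read '1': {q0, q1, q2, q3, q4, q5} → {q0, q1, q2, q3, q4, q5}.
Read '1': {q0, q1, q2, q3, q4, q5} → {q0, q1, q2, q3, q4, q5}.
That set has 6 states.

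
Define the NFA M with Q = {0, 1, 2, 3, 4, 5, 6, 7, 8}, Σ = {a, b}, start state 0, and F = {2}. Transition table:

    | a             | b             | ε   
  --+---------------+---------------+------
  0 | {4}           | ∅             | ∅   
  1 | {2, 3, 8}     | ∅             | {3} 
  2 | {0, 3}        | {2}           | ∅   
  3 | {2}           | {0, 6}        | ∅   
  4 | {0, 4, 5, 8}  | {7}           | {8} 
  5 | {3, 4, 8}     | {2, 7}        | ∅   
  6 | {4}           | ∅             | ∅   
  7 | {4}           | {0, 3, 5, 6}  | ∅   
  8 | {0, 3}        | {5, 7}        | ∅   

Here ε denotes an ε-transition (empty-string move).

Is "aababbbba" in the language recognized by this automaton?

Yes

Start in {0}.
Read 'a': 0→{4}; union {4}; ε-closure = {4, 8}.
Read 'a': 4→{0, 4, 5, 8}, 8→{0, 3}; now {0, 3, 4, 5, 8}.
Read 'b': 0→∅, 3→{0, 6}, 4→{7}, 5→{2, 7}, 8→{5, 7}; now {0, 2, 5, 6, 7}.
Read 'a': 0→{4}, 2→{0, 3}, 5→{3, 4, 8}, 6→{4}, 7→{4}; now {0, 3, 4, 8}.
Read 'b': 0→∅, 3→{0, 6}, 4→{7}, 8→{5, 7}; now {0, 5, 6, 7}.
Read 'b': 0→∅, 5→{2, 7}, 6→∅, 7→{0, 3, 5, 6}; now {0, 2, 3, 5, 6, 7}.
Read 'b': 0→∅, 2→{2}, 3→{0, 6}, 5→{2, 7}, 6→∅, 7→{0, 3, 5, 6}; now {0, 2, 3, 5, 6, 7}.
Read 'b': 0→∅, 2→{2}, 3→{0, 6}, 5→{2, 7}, 6→∅, 7→{0, 3, 5, 6}; now {0, 2, 3, 5, 6, 7}.
Read 'a': 0→{4}, 2→{0, 3}, 3→{2}, 5→{3, 4, 8}, 6→{4}, 7→{4}; now {0, 2, 3, 4, 8}.
The final set {0, 2, 3, 4, 8} contains the accepting state 2.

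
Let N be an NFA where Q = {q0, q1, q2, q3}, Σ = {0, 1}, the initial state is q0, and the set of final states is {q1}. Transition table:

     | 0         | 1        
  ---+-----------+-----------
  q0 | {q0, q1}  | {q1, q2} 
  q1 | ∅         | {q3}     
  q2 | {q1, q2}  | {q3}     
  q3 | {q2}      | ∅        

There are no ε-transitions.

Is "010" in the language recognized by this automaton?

Start in {q0}.
Read '0': {q0} → {q0, q1}.
Read '1': {q0, q1} → {q1, q2, q3}.
Read '0': {q1, q2, q3} → {q1, q2}.
The final set {q1, q2} contains the accepting state q1.

Yes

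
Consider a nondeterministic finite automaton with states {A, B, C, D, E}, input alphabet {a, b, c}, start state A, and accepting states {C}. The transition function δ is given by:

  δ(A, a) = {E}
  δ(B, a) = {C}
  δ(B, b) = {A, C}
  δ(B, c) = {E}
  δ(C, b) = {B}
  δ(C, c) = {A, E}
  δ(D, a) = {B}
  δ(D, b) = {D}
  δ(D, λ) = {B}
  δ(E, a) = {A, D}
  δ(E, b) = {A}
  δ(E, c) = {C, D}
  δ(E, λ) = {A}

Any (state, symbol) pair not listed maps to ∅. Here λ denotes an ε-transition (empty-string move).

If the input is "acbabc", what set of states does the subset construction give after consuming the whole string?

{A, E}

Start in {A}.
Read 'a': A→{E}; union {E}; ε-closure = {A, E}.
Read 'c': A→∅, E→{C, D}; union {C, D}; ε-closure = {B, C, D}.
Read 'b': B→{A, C}, C→{B}, D→{D}; now {A, B, C, D}.
Read 'a': A→{E}, B→{C}, C→∅, D→{B}; union {B, C, E}; ε-closure = {A, B, C, E}.
Read 'b': A→∅, B→{A, C}, C→{B}, E→{A}; now {A, B, C}.
Read 'c': A→∅, B→{E}, C→{A, E}; now {A, E}.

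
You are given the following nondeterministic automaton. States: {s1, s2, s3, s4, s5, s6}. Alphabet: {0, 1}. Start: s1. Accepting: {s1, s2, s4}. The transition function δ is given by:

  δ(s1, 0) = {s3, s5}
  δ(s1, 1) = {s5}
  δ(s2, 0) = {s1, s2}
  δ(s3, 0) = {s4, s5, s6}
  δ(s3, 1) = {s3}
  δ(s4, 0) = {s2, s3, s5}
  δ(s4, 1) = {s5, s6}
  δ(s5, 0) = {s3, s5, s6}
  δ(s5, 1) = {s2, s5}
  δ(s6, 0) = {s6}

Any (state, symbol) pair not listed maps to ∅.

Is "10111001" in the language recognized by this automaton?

Start in {s1}.
Read '1': s1→{s5}; now {s5}.
Read '0': s5→{s3, s5, s6}; now {s3, s5, s6}.
Read '1': s3→{s3}, s5→{s2, s5}, s6→∅; now {s2, s3, s5}.
Read '1': s2→∅, s3→{s3}, s5→{s2, s5}; now {s2, s3, s5}.
Read '1': s2→∅, s3→{s3}, s5→{s2, s5}; now {s2, s3, s5}.
Read '0': s2→{s1, s2}, s3→{s4, s5, s6}, s5→{s3, s5, s6}; now {s1, s2, s3, s4, s5, s6}.
Read '0': s1→{s3, s5}, s2→{s1, s2}, s3→{s4, s5, s6}, s4→{s2, s3, s5}, s5→{s3, s5, s6}, s6→{s6}; now {s1, s2, s3, s4, s5, s6}.
Read '1': s1→{s5}, s2→∅, s3→{s3}, s4→{s5, s6}, s5→{s2, s5}, s6→∅; now {s2, s3, s5, s6}.
The final set {s2, s3, s5, s6} contains the accepting state s2.

Yes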